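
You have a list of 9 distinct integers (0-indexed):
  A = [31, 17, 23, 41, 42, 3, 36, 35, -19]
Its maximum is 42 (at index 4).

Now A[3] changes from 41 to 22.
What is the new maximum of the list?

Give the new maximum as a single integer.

Old max = 42 (at index 4)
Change: A[3] 41 -> 22
Changed element was NOT the old max.
  New max = max(old_max, new_val) = max(42, 22) = 42

Answer: 42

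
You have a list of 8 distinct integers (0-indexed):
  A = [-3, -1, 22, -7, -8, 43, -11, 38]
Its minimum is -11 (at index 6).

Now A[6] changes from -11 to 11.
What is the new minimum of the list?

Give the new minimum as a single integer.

Old min = -11 (at index 6)
Change: A[6] -11 -> 11
Changed element WAS the min. Need to check: is 11 still <= all others?
  Min of remaining elements: -8
  New min = min(11, -8) = -8

Answer: -8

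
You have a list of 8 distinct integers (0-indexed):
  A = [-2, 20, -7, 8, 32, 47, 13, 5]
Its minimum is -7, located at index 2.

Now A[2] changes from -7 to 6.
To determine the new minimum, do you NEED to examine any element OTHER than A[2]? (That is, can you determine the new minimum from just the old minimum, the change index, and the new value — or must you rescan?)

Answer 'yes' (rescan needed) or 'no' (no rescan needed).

Old min = -7 at index 2
Change at index 2: -7 -> 6
Index 2 WAS the min and new value 6 > old min -7. Must rescan other elements to find the new min.
Needs rescan: yes

Answer: yes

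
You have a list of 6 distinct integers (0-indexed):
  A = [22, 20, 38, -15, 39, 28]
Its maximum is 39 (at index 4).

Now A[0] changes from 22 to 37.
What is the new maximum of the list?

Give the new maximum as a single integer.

Answer: 39

Derivation:
Old max = 39 (at index 4)
Change: A[0] 22 -> 37
Changed element was NOT the old max.
  New max = max(old_max, new_val) = max(39, 37) = 39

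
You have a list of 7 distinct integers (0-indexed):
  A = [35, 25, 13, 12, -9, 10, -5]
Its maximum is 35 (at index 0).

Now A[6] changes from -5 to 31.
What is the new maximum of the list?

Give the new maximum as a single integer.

Old max = 35 (at index 0)
Change: A[6] -5 -> 31
Changed element was NOT the old max.
  New max = max(old_max, new_val) = max(35, 31) = 35

Answer: 35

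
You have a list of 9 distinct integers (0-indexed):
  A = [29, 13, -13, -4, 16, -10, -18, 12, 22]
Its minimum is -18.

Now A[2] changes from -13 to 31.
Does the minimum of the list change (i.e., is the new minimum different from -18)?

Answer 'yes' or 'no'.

Old min = -18
Change: A[2] -13 -> 31
Changed element was NOT the min; min changes only if 31 < -18.
New min = -18; changed? no

Answer: no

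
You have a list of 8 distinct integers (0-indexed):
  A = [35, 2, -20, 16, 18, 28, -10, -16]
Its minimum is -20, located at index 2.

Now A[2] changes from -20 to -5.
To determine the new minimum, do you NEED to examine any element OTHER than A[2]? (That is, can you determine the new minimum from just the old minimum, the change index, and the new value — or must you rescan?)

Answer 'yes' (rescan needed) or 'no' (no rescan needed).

Answer: yes

Derivation:
Old min = -20 at index 2
Change at index 2: -20 -> -5
Index 2 WAS the min and new value -5 > old min -20. Must rescan other elements to find the new min.
Needs rescan: yes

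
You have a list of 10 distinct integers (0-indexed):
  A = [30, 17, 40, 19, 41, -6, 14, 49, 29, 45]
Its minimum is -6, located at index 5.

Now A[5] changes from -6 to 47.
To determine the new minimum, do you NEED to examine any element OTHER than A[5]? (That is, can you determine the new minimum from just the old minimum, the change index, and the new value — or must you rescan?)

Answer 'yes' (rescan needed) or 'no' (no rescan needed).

Old min = -6 at index 5
Change at index 5: -6 -> 47
Index 5 WAS the min and new value 47 > old min -6. Must rescan other elements to find the new min.
Needs rescan: yes

Answer: yes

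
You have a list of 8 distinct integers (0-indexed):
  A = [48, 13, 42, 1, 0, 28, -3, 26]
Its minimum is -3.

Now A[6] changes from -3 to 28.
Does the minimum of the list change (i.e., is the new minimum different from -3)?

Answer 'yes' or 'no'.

Answer: yes

Derivation:
Old min = -3
Change: A[6] -3 -> 28
Changed element was the min; new min must be rechecked.
New min = 0; changed? yes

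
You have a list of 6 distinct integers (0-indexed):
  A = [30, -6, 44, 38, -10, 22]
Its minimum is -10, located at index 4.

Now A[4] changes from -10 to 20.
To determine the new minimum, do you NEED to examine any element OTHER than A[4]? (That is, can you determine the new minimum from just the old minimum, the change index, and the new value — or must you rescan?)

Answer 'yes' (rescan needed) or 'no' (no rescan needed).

Old min = -10 at index 4
Change at index 4: -10 -> 20
Index 4 WAS the min and new value 20 > old min -10. Must rescan other elements to find the new min.
Needs rescan: yes

Answer: yes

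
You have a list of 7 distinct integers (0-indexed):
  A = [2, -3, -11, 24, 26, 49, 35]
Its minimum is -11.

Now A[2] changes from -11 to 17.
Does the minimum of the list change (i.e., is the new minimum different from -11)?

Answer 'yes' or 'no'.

Answer: yes

Derivation:
Old min = -11
Change: A[2] -11 -> 17
Changed element was the min; new min must be rechecked.
New min = -3; changed? yes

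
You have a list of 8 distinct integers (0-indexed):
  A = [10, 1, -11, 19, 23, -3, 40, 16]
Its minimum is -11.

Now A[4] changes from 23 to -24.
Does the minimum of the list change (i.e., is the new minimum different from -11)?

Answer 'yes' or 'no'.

Old min = -11
Change: A[4] 23 -> -24
Changed element was NOT the min; min changes only if -24 < -11.
New min = -24; changed? yes

Answer: yes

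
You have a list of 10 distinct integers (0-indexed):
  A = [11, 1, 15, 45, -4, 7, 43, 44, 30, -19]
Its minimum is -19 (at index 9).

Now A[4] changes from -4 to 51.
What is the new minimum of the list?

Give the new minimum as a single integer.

Old min = -19 (at index 9)
Change: A[4] -4 -> 51
Changed element was NOT the old min.
  New min = min(old_min, new_val) = min(-19, 51) = -19

Answer: -19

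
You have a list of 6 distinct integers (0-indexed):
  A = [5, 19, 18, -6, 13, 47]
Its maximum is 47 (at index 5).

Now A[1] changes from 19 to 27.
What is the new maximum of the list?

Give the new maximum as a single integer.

Answer: 47

Derivation:
Old max = 47 (at index 5)
Change: A[1] 19 -> 27
Changed element was NOT the old max.
  New max = max(old_max, new_val) = max(47, 27) = 47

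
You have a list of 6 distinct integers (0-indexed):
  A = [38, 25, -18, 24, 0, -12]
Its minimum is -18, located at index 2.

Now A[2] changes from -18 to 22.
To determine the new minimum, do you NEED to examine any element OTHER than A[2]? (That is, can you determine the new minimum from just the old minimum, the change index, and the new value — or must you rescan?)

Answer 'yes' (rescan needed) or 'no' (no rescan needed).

Answer: yes

Derivation:
Old min = -18 at index 2
Change at index 2: -18 -> 22
Index 2 WAS the min and new value 22 > old min -18. Must rescan other elements to find the new min.
Needs rescan: yes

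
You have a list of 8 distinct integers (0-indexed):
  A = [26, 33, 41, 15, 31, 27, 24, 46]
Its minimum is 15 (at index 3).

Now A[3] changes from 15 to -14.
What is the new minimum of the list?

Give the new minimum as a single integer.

Old min = 15 (at index 3)
Change: A[3] 15 -> -14
Changed element WAS the min. Need to check: is -14 still <= all others?
  Min of remaining elements: 24
  New min = min(-14, 24) = -14

Answer: -14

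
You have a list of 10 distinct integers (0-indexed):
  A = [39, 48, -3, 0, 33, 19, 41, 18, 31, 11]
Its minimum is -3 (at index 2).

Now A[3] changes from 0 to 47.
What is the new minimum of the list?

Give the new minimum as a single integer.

Answer: -3

Derivation:
Old min = -3 (at index 2)
Change: A[3] 0 -> 47
Changed element was NOT the old min.
  New min = min(old_min, new_val) = min(-3, 47) = -3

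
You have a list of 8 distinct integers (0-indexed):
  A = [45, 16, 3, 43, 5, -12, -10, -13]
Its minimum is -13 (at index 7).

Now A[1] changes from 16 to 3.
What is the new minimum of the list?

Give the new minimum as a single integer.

Old min = -13 (at index 7)
Change: A[1] 16 -> 3
Changed element was NOT the old min.
  New min = min(old_min, new_val) = min(-13, 3) = -13

Answer: -13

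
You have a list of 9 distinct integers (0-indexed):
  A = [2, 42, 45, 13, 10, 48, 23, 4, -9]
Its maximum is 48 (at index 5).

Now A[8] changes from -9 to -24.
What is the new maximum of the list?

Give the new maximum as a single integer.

Answer: 48

Derivation:
Old max = 48 (at index 5)
Change: A[8] -9 -> -24
Changed element was NOT the old max.
  New max = max(old_max, new_val) = max(48, -24) = 48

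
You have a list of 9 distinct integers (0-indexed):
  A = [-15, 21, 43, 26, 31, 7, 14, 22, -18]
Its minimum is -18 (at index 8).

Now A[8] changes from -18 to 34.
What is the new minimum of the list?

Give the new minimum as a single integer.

Answer: -15

Derivation:
Old min = -18 (at index 8)
Change: A[8] -18 -> 34
Changed element WAS the min. Need to check: is 34 still <= all others?
  Min of remaining elements: -15
  New min = min(34, -15) = -15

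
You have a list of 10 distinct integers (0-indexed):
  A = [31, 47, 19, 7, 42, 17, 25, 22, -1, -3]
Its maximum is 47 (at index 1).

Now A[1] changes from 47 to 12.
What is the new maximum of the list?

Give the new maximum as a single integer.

Answer: 42

Derivation:
Old max = 47 (at index 1)
Change: A[1] 47 -> 12
Changed element WAS the max -> may need rescan.
  Max of remaining elements: 42
  New max = max(12, 42) = 42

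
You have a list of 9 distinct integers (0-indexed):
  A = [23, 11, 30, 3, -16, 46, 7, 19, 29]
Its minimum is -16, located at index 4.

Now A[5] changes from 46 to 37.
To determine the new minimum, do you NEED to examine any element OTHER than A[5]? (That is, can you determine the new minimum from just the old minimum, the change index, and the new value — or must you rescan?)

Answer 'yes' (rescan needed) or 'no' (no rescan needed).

Old min = -16 at index 4
Change at index 5: 46 -> 37
Index 5 was NOT the min. New min = min(-16, 37). No rescan of other elements needed.
Needs rescan: no

Answer: no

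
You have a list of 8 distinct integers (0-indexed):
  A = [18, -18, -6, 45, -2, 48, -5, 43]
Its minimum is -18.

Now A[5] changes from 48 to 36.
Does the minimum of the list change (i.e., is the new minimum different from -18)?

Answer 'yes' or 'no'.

Old min = -18
Change: A[5] 48 -> 36
Changed element was NOT the min; min changes only if 36 < -18.
New min = -18; changed? no

Answer: no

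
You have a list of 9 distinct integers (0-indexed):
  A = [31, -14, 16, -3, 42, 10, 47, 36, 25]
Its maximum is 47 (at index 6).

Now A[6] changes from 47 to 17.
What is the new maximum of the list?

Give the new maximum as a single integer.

Answer: 42

Derivation:
Old max = 47 (at index 6)
Change: A[6] 47 -> 17
Changed element WAS the max -> may need rescan.
  Max of remaining elements: 42
  New max = max(17, 42) = 42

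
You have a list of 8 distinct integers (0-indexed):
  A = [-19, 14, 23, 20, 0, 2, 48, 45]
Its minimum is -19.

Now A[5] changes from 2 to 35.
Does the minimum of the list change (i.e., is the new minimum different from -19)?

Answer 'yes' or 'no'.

Answer: no

Derivation:
Old min = -19
Change: A[5] 2 -> 35
Changed element was NOT the min; min changes only if 35 < -19.
New min = -19; changed? no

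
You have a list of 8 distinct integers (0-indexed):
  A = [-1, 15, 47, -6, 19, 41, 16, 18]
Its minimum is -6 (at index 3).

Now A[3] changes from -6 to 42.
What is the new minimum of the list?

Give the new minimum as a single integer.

Old min = -6 (at index 3)
Change: A[3] -6 -> 42
Changed element WAS the min. Need to check: is 42 still <= all others?
  Min of remaining elements: -1
  New min = min(42, -1) = -1

Answer: -1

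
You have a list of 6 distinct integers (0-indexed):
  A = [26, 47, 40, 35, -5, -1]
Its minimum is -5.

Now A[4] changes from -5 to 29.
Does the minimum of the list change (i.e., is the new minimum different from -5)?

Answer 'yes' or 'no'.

Old min = -5
Change: A[4] -5 -> 29
Changed element was the min; new min must be rechecked.
New min = -1; changed? yes

Answer: yes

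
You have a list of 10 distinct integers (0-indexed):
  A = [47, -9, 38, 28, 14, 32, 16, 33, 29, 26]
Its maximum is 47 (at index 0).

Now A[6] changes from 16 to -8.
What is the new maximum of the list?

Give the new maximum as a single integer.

Old max = 47 (at index 0)
Change: A[6] 16 -> -8
Changed element was NOT the old max.
  New max = max(old_max, new_val) = max(47, -8) = 47

Answer: 47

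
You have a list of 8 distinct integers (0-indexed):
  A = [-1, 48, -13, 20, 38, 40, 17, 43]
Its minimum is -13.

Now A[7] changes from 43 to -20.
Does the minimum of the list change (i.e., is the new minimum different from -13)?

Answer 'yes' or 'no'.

Answer: yes

Derivation:
Old min = -13
Change: A[7] 43 -> -20
Changed element was NOT the min; min changes only if -20 < -13.
New min = -20; changed? yes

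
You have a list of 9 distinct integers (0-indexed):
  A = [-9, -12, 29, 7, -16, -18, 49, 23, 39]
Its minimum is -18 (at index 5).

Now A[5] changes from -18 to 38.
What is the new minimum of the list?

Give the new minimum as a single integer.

Old min = -18 (at index 5)
Change: A[5] -18 -> 38
Changed element WAS the min. Need to check: is 38 still <= all others?
  Min of remaining elements: -16
  New min = min(38, -16) = -16

Answer: -16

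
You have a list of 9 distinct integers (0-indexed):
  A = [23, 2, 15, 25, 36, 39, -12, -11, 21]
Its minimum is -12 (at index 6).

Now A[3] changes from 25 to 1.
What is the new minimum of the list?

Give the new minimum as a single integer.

Old min = -12 (at index 6)
Change: A[3] 25 -> 1
Changed element was NOT the old min.
  New min = min(old_min, new_val) = min(-12, 1) = -12

Answer: -12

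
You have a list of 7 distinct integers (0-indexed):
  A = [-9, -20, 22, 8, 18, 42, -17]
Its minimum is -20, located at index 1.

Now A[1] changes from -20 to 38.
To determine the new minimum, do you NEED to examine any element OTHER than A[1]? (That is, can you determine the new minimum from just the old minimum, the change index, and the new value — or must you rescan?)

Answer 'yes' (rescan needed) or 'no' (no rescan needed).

Old min = -20 at index 1
Change at index 1: -20 -> 38
Index 1 WAS the min and new value 38 > old min -20. Must rescan other elements to find the new min.
Needs rescan: yes

Answer: yes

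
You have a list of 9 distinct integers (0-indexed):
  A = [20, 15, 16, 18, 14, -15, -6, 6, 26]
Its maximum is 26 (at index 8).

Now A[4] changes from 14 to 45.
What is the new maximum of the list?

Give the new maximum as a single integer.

Old max = 26 (at index 8)
Change: A[4] 14 -> 45
Changed element was NOT the old max.
  New max = max(old_max, new_val) = max(26, 45) = 45

Answer: 45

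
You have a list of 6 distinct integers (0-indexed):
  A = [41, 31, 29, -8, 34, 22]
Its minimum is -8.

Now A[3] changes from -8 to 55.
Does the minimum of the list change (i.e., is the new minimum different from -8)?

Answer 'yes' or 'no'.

Answer: yes

Derivation:
Old min = -8
Change: A[3] -8 -> 55
Changed element was the min; new min must be rechecked.
New min = 22; changed? yes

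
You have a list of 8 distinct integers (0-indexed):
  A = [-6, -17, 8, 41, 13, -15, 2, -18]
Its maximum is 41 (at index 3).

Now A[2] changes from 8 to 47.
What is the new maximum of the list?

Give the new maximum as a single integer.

Old max = 41 (at index 3)
Change: A[2] 8 -> 47
Changed element was NOT the old max.
  New max = max(old_max, new_val) = max(41, 47) = 47

Answer: 47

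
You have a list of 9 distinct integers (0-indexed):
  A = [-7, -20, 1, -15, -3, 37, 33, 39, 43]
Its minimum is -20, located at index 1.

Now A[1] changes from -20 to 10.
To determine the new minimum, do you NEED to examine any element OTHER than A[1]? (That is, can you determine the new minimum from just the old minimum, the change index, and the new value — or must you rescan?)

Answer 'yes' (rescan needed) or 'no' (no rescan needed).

Answer: yes

Derivation:
Old min = -20 at index 1
Change at index 1: -20 -> 10
Index 1 WAS the min and new value 10 > old min -20. Must rescan other elements to find the new min.
Needs rescan: yes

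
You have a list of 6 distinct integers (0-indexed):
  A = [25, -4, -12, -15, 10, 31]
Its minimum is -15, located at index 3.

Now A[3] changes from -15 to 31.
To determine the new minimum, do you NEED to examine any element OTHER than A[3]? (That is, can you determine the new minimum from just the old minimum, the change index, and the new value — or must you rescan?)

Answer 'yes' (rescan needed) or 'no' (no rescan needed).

Answer: yes

Derivation:
Old min = -15 at index 3
Change at index 3: -15 -> 31
Index 3 WAS the min and new value 31 > old min -15. Must rescan other elements to find the new min.
Needs rescan: yes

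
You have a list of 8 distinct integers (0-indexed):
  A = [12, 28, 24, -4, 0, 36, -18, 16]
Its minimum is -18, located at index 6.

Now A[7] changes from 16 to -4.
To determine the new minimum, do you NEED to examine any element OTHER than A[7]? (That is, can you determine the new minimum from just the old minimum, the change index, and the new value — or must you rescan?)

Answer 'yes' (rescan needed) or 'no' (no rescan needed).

Old min = -18 at index 6
Change at index 7: 16 -> -4
Index 7 was NOT the min. New min = min(-18, -4). No rescan of other elements needed.
Needs rescan: no

Answer: no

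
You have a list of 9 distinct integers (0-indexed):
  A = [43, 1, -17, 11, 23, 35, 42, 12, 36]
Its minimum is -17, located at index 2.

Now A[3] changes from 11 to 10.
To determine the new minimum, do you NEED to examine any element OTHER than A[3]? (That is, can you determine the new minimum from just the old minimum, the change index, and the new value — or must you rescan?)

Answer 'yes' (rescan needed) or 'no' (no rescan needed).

Old min = -17 at index 2
Change at index 3: 11 -> 10
Index 3 was NOT the min. New min = min(-17, 10). No rescan of other elements needed.
Needs rescan: no

Answer: no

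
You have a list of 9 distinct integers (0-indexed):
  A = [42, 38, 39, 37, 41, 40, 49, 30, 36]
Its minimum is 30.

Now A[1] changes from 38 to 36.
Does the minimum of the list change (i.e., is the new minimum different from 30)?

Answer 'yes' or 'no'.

Answer: no

Derivation:
Old min = 30
Change: A[1] 38 -> 36
Changed element was NOT the min; min changes only if 36 < 30.
New min = 30; changed? no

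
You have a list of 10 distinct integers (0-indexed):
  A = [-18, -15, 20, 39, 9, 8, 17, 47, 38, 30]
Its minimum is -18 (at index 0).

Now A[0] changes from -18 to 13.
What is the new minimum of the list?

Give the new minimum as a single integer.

Answer: -15

Derivation:
Old min = -18 (at index 0)
Change: A[0] -18 -> 13
Changed element WAS the min. Need to check: is 13 still <= all others?
  Min of remaining elements: -15
  New min = min(13, -15) = -15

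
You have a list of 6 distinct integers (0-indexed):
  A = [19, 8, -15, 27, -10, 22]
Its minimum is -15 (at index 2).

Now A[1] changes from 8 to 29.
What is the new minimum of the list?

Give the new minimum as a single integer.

Answer: -15

Derivation:
Old min = -15 (at index 2)
Change: A[1] 8 -> 29
Changed element was NOT the old min.
  New min = min(old_min, new_val) = min(-15, 29) = -15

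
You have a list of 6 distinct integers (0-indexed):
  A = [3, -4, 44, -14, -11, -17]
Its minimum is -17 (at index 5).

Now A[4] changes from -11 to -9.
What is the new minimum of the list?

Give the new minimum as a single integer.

Old min = -17 (at index 5)
Change: A[4] -11 -> -9
Changed element was NOT the old min.
  New min = min(old_min, new_val) = min(-17, -9) = -17

Answer: -17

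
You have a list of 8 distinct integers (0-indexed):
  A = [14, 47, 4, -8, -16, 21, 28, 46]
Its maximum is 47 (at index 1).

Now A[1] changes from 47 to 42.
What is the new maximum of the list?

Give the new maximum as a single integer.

Answer: 46

Derivation:
Old max = 47 (at index 1)
Change: A[1] 47 -> 42
Changed element WAS the max -> may need rescan.
  Max of remaining elements: 46
  New max = max(42, 46) = 46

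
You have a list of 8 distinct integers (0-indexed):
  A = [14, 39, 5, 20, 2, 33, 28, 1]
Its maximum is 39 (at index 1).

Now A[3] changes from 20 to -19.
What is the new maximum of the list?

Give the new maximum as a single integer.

Answer: 39

Derivation:
Old max = 39 (at index 1)
Change: A[3] 20 -> -19
Changed element was NOT the old max.
  New max = max(old_max, new_val) = max(39, -19) = 39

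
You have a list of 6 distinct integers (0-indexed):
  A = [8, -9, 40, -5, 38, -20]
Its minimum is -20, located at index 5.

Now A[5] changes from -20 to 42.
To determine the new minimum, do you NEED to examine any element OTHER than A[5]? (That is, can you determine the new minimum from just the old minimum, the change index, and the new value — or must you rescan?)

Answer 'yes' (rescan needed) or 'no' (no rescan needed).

Answer: yes

Derivation:
Old min = -20 at index 5
Change at index 5: -20 -> 42
Index 5 WAS the min and new value 42 > old min -20. Must rescan other elements to find the new min.
Needs rescan: yes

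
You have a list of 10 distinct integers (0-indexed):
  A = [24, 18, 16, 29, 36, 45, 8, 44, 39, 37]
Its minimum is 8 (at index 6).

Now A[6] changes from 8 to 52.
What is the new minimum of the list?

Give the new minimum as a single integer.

Old min = 8 (at index 6)
Change: A[6] 8 -> 52
Changed element WAS the min. Need to check: is 52 still <= all others?
  Min of remaining elements: 16
  New min = min(52, 16) = 16

Answer: 16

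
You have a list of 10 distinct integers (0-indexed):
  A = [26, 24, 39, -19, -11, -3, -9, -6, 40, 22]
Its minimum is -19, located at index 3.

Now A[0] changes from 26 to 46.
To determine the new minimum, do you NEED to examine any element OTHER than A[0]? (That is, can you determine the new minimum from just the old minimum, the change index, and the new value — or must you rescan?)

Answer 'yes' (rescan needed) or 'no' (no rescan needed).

Old min = -19 at index 3
Change at index 0: 26 -> 46
Index 0 was NOT the min. New min = min(-19, 46). No rescan of other elements needed.
Needs rescan: no

Answer: no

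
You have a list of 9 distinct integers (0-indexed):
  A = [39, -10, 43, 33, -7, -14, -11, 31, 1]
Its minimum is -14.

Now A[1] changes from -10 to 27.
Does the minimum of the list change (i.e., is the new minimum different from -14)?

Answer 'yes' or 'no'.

Old min = -14
Change: A[1] -10 -> 27
Changed element was NOT the min; min changes only if 27 < -14.
New min = -14; changed? no

Answer: no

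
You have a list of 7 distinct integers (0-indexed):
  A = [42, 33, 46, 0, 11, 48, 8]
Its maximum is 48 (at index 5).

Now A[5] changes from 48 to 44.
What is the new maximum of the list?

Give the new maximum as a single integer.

Answer: 46

Derivation:
Old max = 48 (at index 5)
Change: A[5] 48 -> 44
Changed element WAS the max -> may need rescan.
  Max of remaining elements: 46
  New max = max(44, 46) = 46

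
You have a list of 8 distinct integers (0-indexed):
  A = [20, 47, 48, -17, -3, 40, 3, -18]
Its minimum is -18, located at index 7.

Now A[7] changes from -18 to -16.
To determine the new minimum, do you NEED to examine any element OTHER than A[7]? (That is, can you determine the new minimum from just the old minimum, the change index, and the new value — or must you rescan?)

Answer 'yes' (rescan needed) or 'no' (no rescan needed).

Old min = -18 at index 7
Change at index 7: -18 -> -16
Index 7 WAS the min and new value -16 > old min -18. Must rescan other elements to find the new min.
Needs rescan: yes

Answer: yes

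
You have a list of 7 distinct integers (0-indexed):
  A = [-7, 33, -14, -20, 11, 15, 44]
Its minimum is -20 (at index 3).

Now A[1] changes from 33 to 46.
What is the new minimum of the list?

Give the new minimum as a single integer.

Answer: -20

Derivation:
Old min = -20 (at index 3)
Change: A[1] 33 -> 46
Changed element was NOT the old min.
  New min = min(old_min, new_val) = min(-20, 46) = -20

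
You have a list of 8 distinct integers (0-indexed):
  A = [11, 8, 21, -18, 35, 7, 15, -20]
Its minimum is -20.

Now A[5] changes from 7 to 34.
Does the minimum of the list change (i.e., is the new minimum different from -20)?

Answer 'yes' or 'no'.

Old min = -20
Change: A[5] 7 -> 34
Changed element was NOT the min; min changes only if 34 < -20.
New min = -20; changed? no

Answer: no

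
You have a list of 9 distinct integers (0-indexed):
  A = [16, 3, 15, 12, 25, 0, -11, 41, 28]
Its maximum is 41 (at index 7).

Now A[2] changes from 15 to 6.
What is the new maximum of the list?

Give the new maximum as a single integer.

Old max = 41 (at index 7)
Change: A[2] 15 -> 6
Changed element was NOT the old max.
  New max = max(old_max, new_val) = max(41, 6) = 41

Answer: 41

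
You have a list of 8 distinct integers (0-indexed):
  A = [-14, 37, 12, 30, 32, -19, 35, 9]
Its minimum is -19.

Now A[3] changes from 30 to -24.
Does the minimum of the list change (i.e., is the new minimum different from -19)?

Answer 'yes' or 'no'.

Old min = -19
Change: A[3] 30 -> -24
Changed element was NOT the min; min changes only if -24 < -19.
New min = -24; changed? yes

Answer: yes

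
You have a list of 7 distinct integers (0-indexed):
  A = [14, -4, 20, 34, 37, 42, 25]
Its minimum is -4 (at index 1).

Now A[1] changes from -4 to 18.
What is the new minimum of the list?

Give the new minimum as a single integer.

Answer: 14

Derivation:
Old min = -4 (at index 1)
Change: A[1] -4 -> 18
Changed element WAS the min. Need to check: is 18 still <= all others?
  Min of remaining elements: 14
  New min = min(18, 14) = 14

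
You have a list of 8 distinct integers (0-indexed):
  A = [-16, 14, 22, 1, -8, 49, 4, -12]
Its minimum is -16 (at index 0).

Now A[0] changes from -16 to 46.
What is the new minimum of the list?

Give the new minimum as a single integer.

Answer: -12

Derivation:
Old min = -16 (at index 0)
Change: A[0] -16 -> 46
Changed element WAS the min. Need to check: is 46 still <= all others?
  Min of remaining elements: -12
  New min = min(46, -12) = -12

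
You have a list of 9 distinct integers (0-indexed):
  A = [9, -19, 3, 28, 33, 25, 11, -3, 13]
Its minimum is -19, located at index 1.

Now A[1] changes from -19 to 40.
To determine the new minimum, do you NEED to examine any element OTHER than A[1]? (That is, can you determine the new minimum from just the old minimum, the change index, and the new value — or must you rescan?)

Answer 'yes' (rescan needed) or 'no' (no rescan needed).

Old min = -19 at index 1
Change at index 1: -19 -> 40
Index 1 WAS the min and new value 40 > old min -19. Must rescan other elements to find the new min.
Needs rescan: yes

Answer: yes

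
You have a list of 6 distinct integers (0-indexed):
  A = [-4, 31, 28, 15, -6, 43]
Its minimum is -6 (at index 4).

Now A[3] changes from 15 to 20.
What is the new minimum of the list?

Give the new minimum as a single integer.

Answer: -6

Derivation:
Old min = -6 (at index 4)
Change: A[3] 15 -> 20
Changed element was NOT the old min.
  New min = min(old_min, new_val) = min(-6, 20) = -6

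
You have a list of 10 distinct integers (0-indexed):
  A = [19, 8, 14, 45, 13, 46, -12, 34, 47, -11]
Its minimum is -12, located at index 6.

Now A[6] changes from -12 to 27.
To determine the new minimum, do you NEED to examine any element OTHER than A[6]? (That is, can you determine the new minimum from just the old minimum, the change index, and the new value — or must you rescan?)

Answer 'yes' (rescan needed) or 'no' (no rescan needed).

Answer: yes

Derivation:
Old min = -12 at index 6
Change at index 6: -12 -> 27
Index 6 WAS the min and new value 27 > old min -12. Must rescan other elements to find the new min.
Needs rescan: yes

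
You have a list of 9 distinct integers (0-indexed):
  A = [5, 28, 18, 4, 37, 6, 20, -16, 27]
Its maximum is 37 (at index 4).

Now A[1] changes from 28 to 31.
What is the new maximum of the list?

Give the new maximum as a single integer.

Old max = 37 (at index 4)
Change: A[1] 28 -> 31
Changed element was NOT the old max.
  New max = max(old_max, new_val) = max(37, 31) = 37

Answer: 37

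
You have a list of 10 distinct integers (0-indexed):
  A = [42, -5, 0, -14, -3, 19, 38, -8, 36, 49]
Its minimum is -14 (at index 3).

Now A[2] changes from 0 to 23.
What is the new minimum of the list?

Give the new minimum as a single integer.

Old min = -14 (at index 3)
Change: A[2] 0 -> 23
Changed element was NOT the old min.
  New min = min(old_min, new_val) = min(-14, 23) = -14

Answer: -14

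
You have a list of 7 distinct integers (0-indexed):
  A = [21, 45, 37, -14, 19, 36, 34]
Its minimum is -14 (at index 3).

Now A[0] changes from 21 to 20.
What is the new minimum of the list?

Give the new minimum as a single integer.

Old min = -14 (at index 3)
Change: A[0] 21 -> 20
Changed element was NOT the old min.
  New min = min(old_min, new_val) = min(-14, 20) = -14

Answer: -14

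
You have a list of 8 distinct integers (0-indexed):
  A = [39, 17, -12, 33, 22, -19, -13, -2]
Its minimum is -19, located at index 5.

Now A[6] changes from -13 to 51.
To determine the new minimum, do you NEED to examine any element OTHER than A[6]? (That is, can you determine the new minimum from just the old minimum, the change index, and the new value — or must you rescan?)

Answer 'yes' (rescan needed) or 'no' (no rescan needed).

Answer: no

Derivation:
Old min = -19 at index 5
Change at index 6: -13 -> 51
Index 6 was NOT the min. New min = min(-19, 51). No rescan of other elements needed.
Needs rescan: no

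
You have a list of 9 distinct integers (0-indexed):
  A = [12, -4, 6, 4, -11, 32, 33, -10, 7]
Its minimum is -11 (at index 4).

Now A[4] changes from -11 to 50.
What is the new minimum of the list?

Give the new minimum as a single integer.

Answer: -10

Derivation:
Old min = -11 (at index 4)
Change: A[4] -11 -> 50
Changed element WAS the min. Need to check: is 50 still <= all others?
  Min of remaining elements: -10
  New min = min(50, -10) = -10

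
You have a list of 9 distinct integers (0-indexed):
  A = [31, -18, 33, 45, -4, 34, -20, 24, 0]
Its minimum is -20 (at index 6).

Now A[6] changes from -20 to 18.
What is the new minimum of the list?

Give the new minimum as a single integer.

Old min = -20 (at index 6)
Change: A[6] -20 -> 18
Changed element WAS the min. Need to check: is 18 still <= all others?
  Min of remaining elements: -18
  New min = min(18, -18) = -18

Answer: -18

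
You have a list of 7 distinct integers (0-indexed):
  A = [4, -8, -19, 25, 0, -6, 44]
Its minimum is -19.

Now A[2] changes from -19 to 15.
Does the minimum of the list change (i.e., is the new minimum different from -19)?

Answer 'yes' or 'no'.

Old min = -19
Change: A[2] -19 -> 15
Changed element was the min; new min must be rechecked.
New min = -8; changed? yes

Answer: yes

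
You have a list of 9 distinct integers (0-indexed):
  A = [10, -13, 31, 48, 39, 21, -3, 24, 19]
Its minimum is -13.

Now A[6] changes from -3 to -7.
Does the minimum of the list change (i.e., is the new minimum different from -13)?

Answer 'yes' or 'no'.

Answer: no

Derivation:
Old min = -13
Change: A[6] -3 -> -7
Changed element was NOT the min; min changes only if -7 < -13.
New min = -13; changed? no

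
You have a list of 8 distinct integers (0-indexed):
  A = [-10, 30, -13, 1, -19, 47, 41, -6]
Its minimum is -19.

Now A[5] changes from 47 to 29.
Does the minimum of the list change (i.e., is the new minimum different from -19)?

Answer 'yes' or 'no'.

Old min = -19
Change: A[5] 47 -> 29
Changed element was NOT the min; min changes only if 29 < -19.
New min = -19; changed? no

Answer: no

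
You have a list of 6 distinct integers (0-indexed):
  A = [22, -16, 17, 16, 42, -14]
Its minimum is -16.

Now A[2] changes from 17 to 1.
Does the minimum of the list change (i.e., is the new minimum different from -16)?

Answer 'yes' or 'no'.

Old min = -16
Change: A[2] 17 -> 1
Changed element was NOT the min; min changes only if 1 < -16.
New min = -16; changed? no

Answer: no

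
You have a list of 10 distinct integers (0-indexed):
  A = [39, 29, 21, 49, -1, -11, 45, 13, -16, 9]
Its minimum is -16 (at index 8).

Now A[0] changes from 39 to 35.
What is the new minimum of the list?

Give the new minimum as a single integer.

Old min = -16 (at index 8)
Change: A[0] 39 -> 35
Changed element was NOT the old min.
  New min = min(old_min, new_val) = min(-16, 35) = -16

Answer: -16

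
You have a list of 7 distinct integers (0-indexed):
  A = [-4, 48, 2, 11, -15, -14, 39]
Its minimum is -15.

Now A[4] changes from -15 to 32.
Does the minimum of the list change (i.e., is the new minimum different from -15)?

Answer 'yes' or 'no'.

Old min = -15
Change: A[4] -15 -> 32
Changed element was the min; new min must be rechecked.
New min = -14; changed? yes

Answer: yes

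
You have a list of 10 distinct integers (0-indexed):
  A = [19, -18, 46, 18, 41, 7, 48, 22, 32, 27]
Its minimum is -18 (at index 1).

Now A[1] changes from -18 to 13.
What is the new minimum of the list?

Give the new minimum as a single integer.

Old min = -18 (at index 1)
Change: A[1] -18 -> 13
Changed element WAS the min. Need to check: is 13 still <= all others?
  Min of remaining elements: 7
  New min = min(13, 7) = 7

Answer: 7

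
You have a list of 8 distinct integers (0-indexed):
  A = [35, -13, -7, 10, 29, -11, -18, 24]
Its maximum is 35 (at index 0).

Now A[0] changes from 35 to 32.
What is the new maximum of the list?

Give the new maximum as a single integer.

Answer: 32

Derivation:
Old max = 35 (at index 0)
Change: A[0] 35 -> 32
Changed element WAS the max -> may need rescan.
  Max of remaining elements: 29
  New max = max(32, 29) = 32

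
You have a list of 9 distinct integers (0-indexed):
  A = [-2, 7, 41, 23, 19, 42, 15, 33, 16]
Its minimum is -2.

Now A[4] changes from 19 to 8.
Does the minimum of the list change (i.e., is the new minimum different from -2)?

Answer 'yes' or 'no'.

Answer: no

Derivation:
Old min = -2
Change: A[4] 19 -> 8
Changed element was NOT the min; min changes only if 8 < -2.
New min = -2; changed? no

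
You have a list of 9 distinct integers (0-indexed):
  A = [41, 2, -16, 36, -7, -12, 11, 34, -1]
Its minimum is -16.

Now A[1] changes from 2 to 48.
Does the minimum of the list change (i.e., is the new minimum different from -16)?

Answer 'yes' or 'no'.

Answer: no

Derivation:
Old min = -16
Change: A[1] 2 -> 48
Changed element was NOT the min; min changes only if 48 < -16.
New min = -16; changed? no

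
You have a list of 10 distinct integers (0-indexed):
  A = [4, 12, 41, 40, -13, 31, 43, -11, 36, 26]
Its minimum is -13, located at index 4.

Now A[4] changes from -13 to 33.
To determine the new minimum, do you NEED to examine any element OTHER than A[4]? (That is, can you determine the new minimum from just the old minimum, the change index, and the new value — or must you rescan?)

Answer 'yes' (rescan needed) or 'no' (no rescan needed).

Answer: yes

Derivation:
Old min = -13 at index 4
Change at index 4: -13 -> 33
Index 4 WAS the min and new value 33 > old min -13. Must rescan other elements to find the new min.
Needs rescan: yes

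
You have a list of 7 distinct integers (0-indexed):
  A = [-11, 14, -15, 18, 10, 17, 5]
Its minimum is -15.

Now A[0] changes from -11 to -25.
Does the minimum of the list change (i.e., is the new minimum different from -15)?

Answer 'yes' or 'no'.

Old min = -15
Change: A[0] -11 -> -25
Changed element was NOT the min; min changes only if -25 < -15.
New min = -25; changed? yes

Answer: yes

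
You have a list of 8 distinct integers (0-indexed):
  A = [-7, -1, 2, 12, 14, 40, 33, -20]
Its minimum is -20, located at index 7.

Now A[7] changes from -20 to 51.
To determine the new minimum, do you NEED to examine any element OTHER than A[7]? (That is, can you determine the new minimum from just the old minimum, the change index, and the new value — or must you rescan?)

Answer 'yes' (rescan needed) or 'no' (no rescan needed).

Answer: yes

Derivation:
Old min = -20 at index 7
Change at index 7: -20 -> 51
Index 7 WAS the min and new value 51 > old min -20. Must rescan other elements to find the new min.
Needs rescan: yes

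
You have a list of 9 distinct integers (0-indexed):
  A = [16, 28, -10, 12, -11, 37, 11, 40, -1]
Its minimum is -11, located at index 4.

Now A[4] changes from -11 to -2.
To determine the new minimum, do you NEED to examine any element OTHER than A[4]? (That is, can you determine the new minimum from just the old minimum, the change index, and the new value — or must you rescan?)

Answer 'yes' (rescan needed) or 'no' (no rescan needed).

Answer: yes

Derivation:
Old min = -11 at index 4
Change at index 4: -11 -> -2
Index 4 WAS the min and new value -2 > old min -11. Must rescan other elements to find the new min.
Needs rescan: yes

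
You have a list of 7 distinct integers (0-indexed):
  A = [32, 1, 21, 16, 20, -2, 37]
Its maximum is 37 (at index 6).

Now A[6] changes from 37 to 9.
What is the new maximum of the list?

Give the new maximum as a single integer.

Answer: 32

Derivation:
Old max = 37 (at index 6)
Change: A[6] 37 -> 9
Changed element WAS the max -> may need rescan.
  Max of remaining elements: 32
  New max = max(9, 32) = 32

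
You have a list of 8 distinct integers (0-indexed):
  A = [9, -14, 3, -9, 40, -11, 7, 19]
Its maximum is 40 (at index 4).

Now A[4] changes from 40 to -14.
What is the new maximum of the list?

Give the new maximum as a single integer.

Old max = 40 (at index 4)
Change: A[4] 40 -> -14
Changed element WAS the max -> may need rescan.
  Max of remaining elements: 19
  New max = max(-14, 19) = 19

Answer: 19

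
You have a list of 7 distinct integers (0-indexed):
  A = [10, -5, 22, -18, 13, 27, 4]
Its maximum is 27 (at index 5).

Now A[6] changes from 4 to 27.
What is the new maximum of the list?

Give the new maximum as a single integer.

Old max = 27 (at index 5)
Change: A[6] 4 -> 27
Changed element was NOT the old max.
  New max = max(old_max, new_val) = max(27, 27) = 27

Answer: 27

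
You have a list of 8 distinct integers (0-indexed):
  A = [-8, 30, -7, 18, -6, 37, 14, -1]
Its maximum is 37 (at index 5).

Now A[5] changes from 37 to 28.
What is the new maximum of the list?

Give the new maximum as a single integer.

Old max = 37 (at index 5)
Change: A[5] 37 -> 28
Changed element WAS the max -> may need rescan.
  Max of remaining elements: 30
  New max = max(28, 30) = 30

Answer: 30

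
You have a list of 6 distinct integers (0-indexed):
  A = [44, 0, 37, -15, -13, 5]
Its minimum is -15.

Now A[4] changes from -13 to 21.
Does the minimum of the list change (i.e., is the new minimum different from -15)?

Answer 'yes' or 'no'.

Answer: no

Derivation:
Old min = -15
Change: A[4] -13 -> 21
Changed element was NOT the min; min changes only if 21 < -15.
New min = -15; changed? no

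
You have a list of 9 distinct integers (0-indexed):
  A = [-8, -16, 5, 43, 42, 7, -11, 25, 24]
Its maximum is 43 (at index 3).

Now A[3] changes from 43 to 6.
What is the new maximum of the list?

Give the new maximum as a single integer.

Answer: 42

Derivation:
Old max = 43 (at index 3)
Change: A[3] 43 -> 6
Changed element WAS the max -> may need rescan.
  Max of remaining elements: 42
  New max = max(6, 42) = 42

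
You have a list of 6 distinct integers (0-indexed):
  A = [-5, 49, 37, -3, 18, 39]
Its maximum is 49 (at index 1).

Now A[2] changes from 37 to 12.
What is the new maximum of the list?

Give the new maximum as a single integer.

Answer: 49

Derivation:
Old max = 49 (at index 1)
Change: A[2] 37 -> 12
Changed element was NOT the old max.
  New max = max(old_max, new_val) = max(49, 12) = 49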